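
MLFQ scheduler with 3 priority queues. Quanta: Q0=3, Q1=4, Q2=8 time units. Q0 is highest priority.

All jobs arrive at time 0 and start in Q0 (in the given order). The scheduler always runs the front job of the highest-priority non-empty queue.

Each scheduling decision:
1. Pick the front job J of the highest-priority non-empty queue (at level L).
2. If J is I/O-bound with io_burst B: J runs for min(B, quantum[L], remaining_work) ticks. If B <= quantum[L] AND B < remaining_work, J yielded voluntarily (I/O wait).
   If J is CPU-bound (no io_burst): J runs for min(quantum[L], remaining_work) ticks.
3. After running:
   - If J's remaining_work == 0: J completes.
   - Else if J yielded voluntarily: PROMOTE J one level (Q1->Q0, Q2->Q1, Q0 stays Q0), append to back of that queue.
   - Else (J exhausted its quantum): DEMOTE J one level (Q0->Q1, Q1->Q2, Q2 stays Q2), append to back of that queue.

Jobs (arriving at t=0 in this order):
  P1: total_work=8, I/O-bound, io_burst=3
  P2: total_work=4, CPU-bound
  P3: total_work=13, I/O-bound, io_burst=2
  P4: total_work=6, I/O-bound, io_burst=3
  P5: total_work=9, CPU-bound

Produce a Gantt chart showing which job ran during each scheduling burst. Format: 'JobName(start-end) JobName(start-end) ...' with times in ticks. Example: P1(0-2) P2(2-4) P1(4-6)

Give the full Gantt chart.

Answer: P1(0-3) P2(3-6) P3(6-8) P4(8-11) P5(11-14) P1(14-17) P3(17-19) P4(19-22) P1(22-24) P3(24-26) P3(26-28) P3(28-30) P3(30-32) P3(32-33) P2(33-34) P5(34-38) P5(38-40)

Derivation:
t=0-3: P1@Q0 runs 3, rem=5, I/O yield, promote→Q0. Q0=[P2,P3,P4,P5,P1] Q1=[] Q2=[]
t=3-6: P2@Q0 runs 3, rem=1, quantum used, demote→Q1. Q0=[P3,P4,P5,P1] Q1=[P2] Q2=[]
t=6-8: P3@Q0 runs 2, rem=11, I/O yield, promote→Q0. Q0=[P4,P5,P1,P3] Q1=[P2] Q2=[]
t=8-11: P4@Q0 runs 3, rem=3, I/O yield, promote→Q0. Q0=[P5,P1,P3,P4] Q1=[P2] Q2=[]
t=11-14: P5@Q0 runs 3, rem=6, quantum used, demote→Q1. Q0=[P1,P3,P4] Q1=[P2,P5] Q2=[]
t=14-17: P1@Q0 runs 3, rem=2, I/O yield, promote→Q0. Q0=[P3,P4,P1] Q1=[P2,P5] Q2=[]
t=17-19: P3@Q0 runs 2, rem=9, I/O yield, promote→Q0. Q0=[P4,P1,P3] Q1=[P2,P5] Q2=[]
t=19-22: P4@Q0 runs 3, rem=0, completes. Q0=[P1,P3] Q1=[P2,P5] Q2=[]
t=22-24: P1@Q0 runs 2, rem=0, completes. Q0=[P3] Q1=[P2,P5] Q2=[]
t=24-26: P3@Q0 runs 2, rem=7, I/O yield, promote→Q0. Q0=[P3] Q1=[P2,P5] Q2=[]
t=26-28: P3@Q0 runs 2, rem=5, I/O yield, promote→Q0. Q0=[P3] Q1=[P2,P5] Q2=[]
t=28-30: P3@Q0 runs 2, rem=3, I/O yield, promote→Q0. Q0=[P3] Q1=[P2,P5] Q2=[]
t=30-32: P3@Q0 runs 2, rem=1, I/O yield, promote→Q0. Q0=[P3] Q1=[P2,P5] Q2=[]
t=32-33: P3@Q0 runs 1, rem=0, completes. Q0=[] Q1=[P2,P5] Q2=[]
t=33-34: P2@Q1 runs 1, rem=0, completes. Q0=[] Q1=[P5] Q2=[]
t=34-38: P5@Q1 runs 4, rem=2, quantum used, demote→Q2. Q0=[] Q1=[] Q2=[P5]
t=38-40: P5@Q2 runs 2, rem=0, completes. Q0=[] Q1=[] Q2=[]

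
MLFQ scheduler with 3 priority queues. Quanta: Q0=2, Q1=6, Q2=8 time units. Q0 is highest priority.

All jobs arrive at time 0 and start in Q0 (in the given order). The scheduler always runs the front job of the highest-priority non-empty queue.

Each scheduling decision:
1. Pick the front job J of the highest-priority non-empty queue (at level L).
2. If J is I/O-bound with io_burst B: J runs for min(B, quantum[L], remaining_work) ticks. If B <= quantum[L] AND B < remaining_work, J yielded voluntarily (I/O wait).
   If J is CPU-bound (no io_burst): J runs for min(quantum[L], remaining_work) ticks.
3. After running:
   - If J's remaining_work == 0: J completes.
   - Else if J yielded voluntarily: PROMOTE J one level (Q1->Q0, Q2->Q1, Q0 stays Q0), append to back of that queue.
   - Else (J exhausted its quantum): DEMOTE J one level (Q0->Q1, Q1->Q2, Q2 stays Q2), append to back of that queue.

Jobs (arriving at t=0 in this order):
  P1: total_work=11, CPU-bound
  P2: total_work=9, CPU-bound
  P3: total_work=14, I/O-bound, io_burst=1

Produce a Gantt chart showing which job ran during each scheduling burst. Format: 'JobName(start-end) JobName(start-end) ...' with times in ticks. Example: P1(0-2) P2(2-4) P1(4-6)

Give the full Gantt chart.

t=0-2: P1@Q0 runs 2, rem=9, quantum used, demote→Q1. Q0=[P2,P3] Q1=[P1] Q2=[]
t=2-4: P2@Q0 runs 2, rem=7, quantum used, demote→Q1. Q0=[P3] Q1=[P1,P2] Q2=[]
t=4-5: P3@Q0 runs 1, rem=13, I/O yield, promote→Q0. Q0=[P3] Q1=[P1,P2] Q2=[]
t=5-6: P3@Q0 runs 1, rem=12, I/O yield, promote→Q0. Q0=[P3] Q1=[P1,P2] Q2=[]
t=6-7: P3@Q0 runs 1, rem=11, I/O yield, promote→Q0. Q0=[P3] Q1=[P1,P2] Q2=[]
t=7-8: P3@Q0 runs 1, rem=10, I/O yield, promote→Q0. Q0=[P3] Q1=[P1,P2] Q2=[]
t=8-9: P3@Q0 runs 1, rem=9, I/O yield, promote→Q0. Q0=[P3] Q1=[P1,P2] Q2=[]
t=9-10: P3@Q0 runs 1, rem=8, I/O yield, promote→Q0. Q0=[P3] Q1=[P1,P2] Q2=[]
t=10-11: P3@Q0 runs 1, rem=7, I/O yield, promote→Q0. Q0=[P3] Q1=[P1,P2] Q2=[]
t=11-12: P3@Q0 runs 1, rem=6, I/O yield, promote→Q0. Q0=[P3] Q1=[P1,P2] Q2=[]
t=12-13: P3@Q0 runs 1, rem=5, I/O yield, promote→Q0. Q0=[P3] Q1=[P1,P2] Q2=[]
t=13-14: P3@Q0 runs 1, rem=4, I/O yield, promote→Q0. Q0=[P3] Q1=[P1,P2] Q2=[]
t=14-15: P3@Q0 runs 1, rem=3, I/O yield, promote→Q0. Q0=[P3] Q1=[P1,P2] Q2=[]
t=15-16: P3@Q0 runs 1, rem=2, I/O yield, promote→Q0. Q0=[P3] Q1=[P1,P2] Q2=[]
t=16-17: P3@Q0 runs 1, rem=1, I/O yield, promote→Q0. Q0=[P3] Q1=[P1,P2] Q2=[]
t=17-18: P3@Q0 runs 1, rem=0, completes. Q0=[] Q1=[P1,P2] Q2=[]
t=18-24: P1@Q1 runs 6, rem=3, quantum used, demote→Q2. Q0=[] Q1=[P2] Q2=[P1]
t=24-30: P2@Q1 runs 6, rem=1, quantum used, demote→Q2. Q0=[] Q1=[] Q2=[P1,P2]
t=30-33: P1@Q2 runs 3, rem=0, completes. Q0=[] Q1=[] Q2=[P2]
t=33-34: P2@Q2 runs 1, rem=0, completes. Q0=[] Q1=[] Q2=[]

Answer: P1(0-2) P2(2-4) P3(4-5) P3(5-6) P3(6-7) P3(7-8) P3(8-9) P3(9-10) P3(10-11) P3(11-12) P3(12-13) P3(13-14) P3(14-15) P3(15-16) P3(16-17) P3(17-18) P1(18-24) P2(24-30) P1(30-33) P2(33-34)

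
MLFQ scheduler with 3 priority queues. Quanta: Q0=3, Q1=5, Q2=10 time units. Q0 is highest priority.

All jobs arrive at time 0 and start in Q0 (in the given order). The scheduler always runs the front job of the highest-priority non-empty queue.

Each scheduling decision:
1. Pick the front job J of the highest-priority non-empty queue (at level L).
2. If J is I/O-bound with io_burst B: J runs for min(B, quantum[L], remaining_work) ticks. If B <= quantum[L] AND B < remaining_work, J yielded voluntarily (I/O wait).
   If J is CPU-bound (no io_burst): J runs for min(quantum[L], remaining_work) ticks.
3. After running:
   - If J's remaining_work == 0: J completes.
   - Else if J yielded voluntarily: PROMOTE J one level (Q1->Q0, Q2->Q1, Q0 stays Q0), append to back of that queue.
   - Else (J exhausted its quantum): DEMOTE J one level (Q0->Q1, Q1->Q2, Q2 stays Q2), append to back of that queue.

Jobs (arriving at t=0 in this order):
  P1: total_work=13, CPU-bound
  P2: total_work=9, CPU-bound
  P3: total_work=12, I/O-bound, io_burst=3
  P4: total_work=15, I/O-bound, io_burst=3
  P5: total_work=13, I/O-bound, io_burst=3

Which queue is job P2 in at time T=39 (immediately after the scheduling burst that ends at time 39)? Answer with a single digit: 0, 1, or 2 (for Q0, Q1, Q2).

Answer: 1

Derivation:
t=0-3: P1@Q0 runs 3, rem=10, quantum used, demote→Q1. Q0=[P2,P3,P4,P5] Q1=[P1] Q2=[]
t=3-6: P2@Q0 runs 3, rem=6, quantum used, demote→Q1. Q0=[P3,P4,P5] Q1=[P1,P2] Q2=[]
t=6-9: P3@Q0 runs 3, rem=9, I/O yield, promote→Q0. Q0=[P4,P5,P3] Q1=[P1,P2] Q2=[]
t=9-12: P4@Q0 runs 3, rem=12, I/O yield, promote→Q0. Q0=[P5,P3,P4] Q1=[P1,P2] Q2=[]
t=12-15: P5@Q0 runs 3, rem=10, I/O yield, promote→Q0. Q0=[P3,P4,P5] Q1=[P1,P2] Q2=[]
t=15-18: P3@Q0 runs 3, rem=6, I/O yield, promote→Q0. Q0=[P4,P5,P3] Q1=[P1,P2] Q2=[]
t=18-21: P4@Q0 runs 3, rem=9, I/O yield, promote→Q0. Q0=[P5,P3,P4] Q1=[P1,P2] Q2=[]
t=21-24: P5@Q0 runs 3, rem=7, I/O yield, promote→Q0. Q0=[P3,P4,P5] Q1=[P1,P2] Q2=[]
t=24-27: P3@Q0 runs 3, rem=3, I/O yield, promote→Q0. Q0=[P4,P5,P3] Q1=[P1,P2] Q2=[]
t=27-30: P4@Q0 runs 3, rem=6, I/O yield, promote→Q0. Q0=[P5,P3,P4] Q1=[P1,P2] Q2=[]
t=30-33: P5@Q0 runs 3, rem=4, I/O yield, promote→Q0. Q0=[P3,P4,P5] Q1=[P1,P2] Q2=[]
t=33-36: P3@Q0 runs 3, rem=0, completes. Q0=[P4,P5] Q1=[P1,P2] Q2=[]
t=36-39: P4@Q0 runs 3, rem=3, I/O yield, promote→Q0. Q0=[P5,P4] Q1=[P1,P2] Q2=[]
t=39-42: P5@Q0 runs 3, rem=1, I/O yield, promote→Q0. Q0=[P4,P5] Q1=[P1,P2] Q2=[]
t=42-45: P4@Q0 runs 3, rem=0, completes. Q0=[P5] Q1=[P1,P2] Q2=[]
t=45-46: P5@Q0 runs 1, rem=0, completes. Q0=[] Q1=[P1,P2] Q2=[]
t=46-51: P1@Q1 runs 5, rem=5, quantum used, demote→Q2. Q0=[] Q1=[P2] Q2=[P1]
t=51-56: P2@Q1 runs 5, rem=1, quantum used, demote→Q2. Q0=[] Q1=[] Q2=[P1,P2]
t=56-61: P1@Q2 runs 5, rem=0, completes. Q0=[] Q1=[] Q2=[P2]
t=61-62: P2@Q2 runs 1, rem=0, completes. Q0=[] Q1=[] Q2=[]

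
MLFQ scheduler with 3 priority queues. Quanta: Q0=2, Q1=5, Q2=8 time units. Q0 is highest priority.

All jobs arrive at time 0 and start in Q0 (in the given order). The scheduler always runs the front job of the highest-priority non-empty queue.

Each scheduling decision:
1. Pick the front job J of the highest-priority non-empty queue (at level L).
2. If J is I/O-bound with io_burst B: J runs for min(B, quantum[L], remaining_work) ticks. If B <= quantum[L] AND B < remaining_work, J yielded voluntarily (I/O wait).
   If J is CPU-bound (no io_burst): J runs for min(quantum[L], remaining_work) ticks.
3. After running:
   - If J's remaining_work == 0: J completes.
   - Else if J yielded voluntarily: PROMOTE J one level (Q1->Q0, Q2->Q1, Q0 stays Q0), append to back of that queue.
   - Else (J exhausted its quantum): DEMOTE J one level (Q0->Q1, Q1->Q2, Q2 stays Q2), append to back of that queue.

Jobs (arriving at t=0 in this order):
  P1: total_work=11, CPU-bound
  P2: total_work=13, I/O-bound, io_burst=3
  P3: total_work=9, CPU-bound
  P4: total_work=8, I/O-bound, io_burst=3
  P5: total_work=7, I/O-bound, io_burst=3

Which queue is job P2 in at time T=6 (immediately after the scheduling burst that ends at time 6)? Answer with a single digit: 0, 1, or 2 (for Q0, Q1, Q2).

t=0-2: P1@Q0 runs 2, rem=9, quantum used, demote→Q1. Q0=[P2,P3,P4,P5] Q1=[P1] Q2=[]
t=2-4: P2@Q0 runs 2, rem=11, quantum used, demote→Q1. Q0=[P3,P4,P5] Q1=[P1,P2] Q2=[]
t=4-6: P3@Q0 runs 2, rem=7, quantum used, demote→Q1. Q0=[P4,P5] Q1=[P1,P2,P3] Q2=[]
t=6-8: P4@Q0 runs 2, rem=6, quantum used, demote→Q1. Q0=[P5] Q1=[P1,P2,P3,P4] Q2=[]
t=8-10: P5@Q0 runs 2, rem=5, quantum used, demote→Q1. Q0=[] Q1=[P1,P2,P3,P4,P5] Q2=[]
t=10-15: P1@Q1 runs 5, rem=4, quantum used, demote→Q2. Q0=[] Q1=[P2,P3,P4,P5] Q2=[P1]
t=15-18: P2@Q1 runs 3, rem=8, I/O yield, promote→Q0. Q0=[P2] Q1=[P3,P4,P5] Q2=[P1]
t=18-20: P2@Q0 runs 2, rem=6, quantum used, demote→Q1. Q0=[] Q1=[P3,P4,P5,P2] Q2=[P1]
t=20-25: P3@Q1 runs 5, rem=2, quantum used, demote→Q2. Q0=[] Q1=[P4,P5,P2] Q2=[P1,P3]
t=25-28: P4@Q1 runs 3, rem=3, I/O yield, promote→Q0. Q0=[P4] Q1=[P5,P2] Q2=[P1,P3]
t=28-30: P4@Q0 runs 2, rem=1, quantum used, demote→Q1. Q0=[] Q1=[P5,P2,P4] Q2=[P1,P3]
t=30-33: P5@Q1 runs 3, rem=2, I/O yield, promote→Q0. Q0=[P5] Q1=[P2,P4] Q2=[P1,P3]
t=33-35: P5@Q0 runs 2, rem=0, completes. Q0=[] Q1=[P2,P4] Q2=[P1,P3]
t=35-38: P2@Q1 runs 3, rem=3, I/O yield, promote→Q0. Q0=[P2] Q1=[P4] Q2=[P1,P3]
t=38-40: P2@Q0 runs 2, rem=1, quantum used, demote→Q1. Q0=[] Q1=[P4,P2] Q2=[P1,P3]
t=40-41: P4@Q1 runs 1, rem=0, completes. Q0=[] Q1=[P2] Q2=[P1,P3]
t=41-42: P2@Q1 runs 1, rem=0, completes. Q0=[] Q1=[] Q2=[P1,P3]
t=42-46: P1@Q2 runs 4, rem=0, completes. Q0=[] Q1=[] Q2=[P3]
t=46-48: P3@Q2 runs 2, rem=0, completes. Q0=[] Q1=[] Q2=[]

Answer: 1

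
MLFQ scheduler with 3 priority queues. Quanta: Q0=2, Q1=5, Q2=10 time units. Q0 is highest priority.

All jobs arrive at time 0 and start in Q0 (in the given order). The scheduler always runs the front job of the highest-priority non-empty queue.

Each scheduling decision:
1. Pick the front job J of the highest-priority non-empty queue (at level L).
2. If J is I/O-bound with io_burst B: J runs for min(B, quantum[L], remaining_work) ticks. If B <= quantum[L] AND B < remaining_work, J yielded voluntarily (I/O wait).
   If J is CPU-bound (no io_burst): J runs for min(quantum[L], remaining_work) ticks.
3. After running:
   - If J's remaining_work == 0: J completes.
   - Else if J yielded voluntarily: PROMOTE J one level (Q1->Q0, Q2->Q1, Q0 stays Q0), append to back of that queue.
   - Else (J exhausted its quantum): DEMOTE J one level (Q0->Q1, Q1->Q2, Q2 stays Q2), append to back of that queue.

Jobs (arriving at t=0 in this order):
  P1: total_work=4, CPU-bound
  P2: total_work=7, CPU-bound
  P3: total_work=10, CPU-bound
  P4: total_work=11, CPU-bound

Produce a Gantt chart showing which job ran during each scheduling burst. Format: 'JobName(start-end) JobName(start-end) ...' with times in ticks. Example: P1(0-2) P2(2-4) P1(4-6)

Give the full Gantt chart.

Answer: P1(0-2) P2(2-4) P3(4-6) P4(6-8) P1(8-10) P2(10-15) P3(15-20) P4(20-25) P3(25-28) P4(28-32)

Derivation:
t=0-2: P1@Q0 runs 2, rem=2, quantum used, demote→Q1. Q0=[P2,P3,P4] Q1=[P1] Q2=[]
t=2-4: P2@Q0 runs 2, rem=5, quantum used, demote→Q1. Q0=[P3,P4] Q1=[P1,P2] Q2=[]
t=4-6: P3@Q0 runs 2, rem=8, quantum used, demote→Q1. Q0=[P4] Q1=[P1,P2,P3] Q2=[]
t=6-8: P4@Q0 runs 2, rem=9, quantum used, demote→Q1. Q0=[] Q1=[P1,P2,P3,P4] Q2=[]
t=8-10: P1@Q1 runs 2, rem=0, completes. Q0=[] Q1=[P2,P3,P4] Q2=[]
t=10-15: P2@Q1 runs 5, rem=0, completes. Q0=[] Q1=[P3,P4] Q2=[]
t=15-20: P3@Q1 runs 5, rem=3, quantum used, demote→Q2. Q0=[] Q1=[P4] Q2=[P3]
t=20-25: P4@Q1 runs 5, rem=4, quantum used, demote→Q2. Q0=[] Q1=[] Q2=[P3,P4]
t=25-28: P3@Q2 runs 3, rem=0, completes. Q0=[] Q1=[] Q2=[P4]
t=28-32: P4@Q2 runs 4, rem=0, completes. Q0=[] Q1=[] Q2=[]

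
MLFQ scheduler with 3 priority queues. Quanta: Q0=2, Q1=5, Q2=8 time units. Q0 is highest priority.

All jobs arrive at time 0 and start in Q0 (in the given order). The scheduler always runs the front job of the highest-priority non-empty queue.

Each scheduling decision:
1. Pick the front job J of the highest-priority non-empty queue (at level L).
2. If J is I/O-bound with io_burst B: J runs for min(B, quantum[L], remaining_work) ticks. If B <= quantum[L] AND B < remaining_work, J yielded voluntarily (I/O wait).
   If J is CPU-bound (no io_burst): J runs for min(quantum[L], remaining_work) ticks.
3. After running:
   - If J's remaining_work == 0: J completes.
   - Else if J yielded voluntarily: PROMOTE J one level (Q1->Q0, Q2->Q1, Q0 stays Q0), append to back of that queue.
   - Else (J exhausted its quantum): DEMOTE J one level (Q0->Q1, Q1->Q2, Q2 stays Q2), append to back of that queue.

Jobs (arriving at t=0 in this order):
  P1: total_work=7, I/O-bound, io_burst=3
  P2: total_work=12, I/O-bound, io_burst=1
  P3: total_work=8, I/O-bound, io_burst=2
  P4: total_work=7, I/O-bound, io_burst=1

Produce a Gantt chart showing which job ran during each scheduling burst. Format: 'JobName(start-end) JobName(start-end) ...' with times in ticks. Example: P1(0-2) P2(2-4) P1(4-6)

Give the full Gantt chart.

Answer: P1(0-2) P2(2-3) P3(3-5) P4(5-6) P2(6-7) P3(7-9) P4(9-10) P2(10-11) P3(11-13) P4(13-14) P2(14-15) P3(15-17) P4(17-18) P2(18-19) P4(19-20) P2(20-21) P4(21-22) P2(22-23) P4(23-24) P2(24-25) P2(25-26) P2(26-27) P2(27-28) P2(28-29) P1(29-32) P1(32-34)

Derivation:
t=0-2: P1@Q0 runs 2, rem=5, quantum used, demote→Q1. Q0=[P2,P3,P4] Q1=[P1] Q2=[]
t=2-3: P2@Q0 runs 1, rem=11, I/O yield, promote→Q0. Q0=[P3,P4,P2] Q1=[P1] Q2=[]
t=3-5: P3@Q0 runs 2, rem=6, I/O yield, promote→Q0. Q0=[P4,P2,P3] Q1=[P1] Q2=[]
t=5-6: P4@Q0 runs 1, rem=6, I/O yield, promote→Q0. Q0=[P2,P3,P4] Q1=[P1] Q2=[]
t=6-7: P2@Q0 runs 1, rem=10, I/O yield, promote→Q0. Q0=[P3,P4,P2] Q1=[P1] Q2=[]
t=7-9: P3@Q0 runs 2, rem=4, I/O yield, promote→Q0. Q0=[P4,P2,P3] Q1=[P1] Q2=[]
t=9-10: P4@Q0 runs 1, rem=5, I/O yield, promote→Q0. Q0=[P2,P3,P4] Q1=[P1] Q2=[]
t=10-11: P2@Q0 runs 1, rem=9, I/O yield, promote→Q0. Q0=[P3,P4,P2] Q1=[P1] Q2=[]
t=11-13: P3@Q0 runs 2, rem=2, I/O yield, promote→Q0. Q0=[P4,P2,P3] Q1=[P1] Q2=[]
t=13-14: P4@Q0 runs 1, rem=4, I/O yield, promote→Q0. Q0=[P2,P3,P4] Q1=[P1] Q2=[]
t=14-15: P2@Q0 runs 1, rem=8, I/O yield, promote→Q0. Q0=[P3,P4,P2] Q1=[P1] Q2=[]
t=15-17: P3@Q0 runs 2, rem=0, completes. Q0=[P4,P2] Q1=[P1] Q2=[]
t=17-18: P4@Q0 runs 1, rem=3, I/O yield, promote→Q0. Q0=[P2,P4] Q1=[P1] Q2=[]
t=18-19: P2@Q0 runs 1, rem=7, I/O yield, promote→Q0. Q0=[P4,P2] Q1=[P1] Q2=[]
t=19-20: P4@Q0 runs 1, rem=2, I/O yield, promote→Q0. Q0=[P2,P4] Q1=[P1] Q2=[]
t=20-21: P2@Q0 runs 1, rem=6, I/O yield, promote→Q0. Q0=[P4,P2] Q1=[P1] Q2=[]
t=21-22: P4@Q0 runs 1, rem=1, I/O yield, promote→Q0. Q0=[P2,P4] Q1=[P1] Q2=[]
t=22-23: P2@Q0 runs 1, rem=5, I/O yield, promote→Q0. Q0=[P4,P2] Q1=[P1] Q2=[]
t=23-24: P4@Q0 runs 1, rem=0, completes. Q0=[P2] Q1=[P1] Q2=[]
t=24-25: P2@Q0 runs 1, rem=4, I/O yield, promote→Q0. Q0=[P2] Q1=[P1] Q2=[]
t=25-26: P2@Q0 runs 1, rem=3, I/O yield, promote→Q0. Q0=[P2] Q1=[P1] Q2=[]
t=26-27: P2@Q0 runs 1, rem=2, I/O yield, promote→Q0. Q0=[P2] Q1=[P1] Q2=[]
t=27-28: P2@Q0 runs 1, rem=1, I/O yield, promote→Q0. Q0=[P2] Q1=[P1] Q2=[]
t=28-29: P2@Q0 runs 1, rem=0, completes. Q0=[] Q1=[P1] Q2=[]
t=29-32: P1@Q1 runs 3, rem=2, I/O yield, promote→Q0. Q0=[P1] Q1=[] Q2=[]
t=32-34: P1@Q0 runs 2, rem=0, completes. Q0=[] Q1=[] Q2=[]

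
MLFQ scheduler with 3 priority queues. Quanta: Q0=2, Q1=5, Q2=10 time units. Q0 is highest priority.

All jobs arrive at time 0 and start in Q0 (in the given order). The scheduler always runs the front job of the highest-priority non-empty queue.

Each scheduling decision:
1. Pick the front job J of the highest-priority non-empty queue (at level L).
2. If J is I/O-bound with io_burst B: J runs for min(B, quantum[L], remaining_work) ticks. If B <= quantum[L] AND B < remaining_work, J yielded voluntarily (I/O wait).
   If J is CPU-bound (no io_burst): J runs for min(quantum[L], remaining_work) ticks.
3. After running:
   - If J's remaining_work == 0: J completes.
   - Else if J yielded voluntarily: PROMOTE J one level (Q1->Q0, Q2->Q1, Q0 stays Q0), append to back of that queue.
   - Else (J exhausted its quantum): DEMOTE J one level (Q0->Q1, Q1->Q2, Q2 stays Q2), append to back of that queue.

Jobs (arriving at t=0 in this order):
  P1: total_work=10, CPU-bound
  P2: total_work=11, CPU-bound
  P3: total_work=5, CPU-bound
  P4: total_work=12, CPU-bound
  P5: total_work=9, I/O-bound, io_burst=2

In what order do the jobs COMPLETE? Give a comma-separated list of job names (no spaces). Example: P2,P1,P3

Answer: P5,P3,P1,P2,P4

Derivation:
t=0-2: P1@Q0 runs 2, rem=8, quantum used, demote→Q1. Q0=[P2,P3,P4,P5] Q1=[P1] Q2=[]
t=2-4: P2@Q0 runs 2, rem=9, quantum used, demote→Q1. Q0=[P3,P4,P5] Q1=[P1,P2] Q2=[]
t=4-6: P3@Q0 runs 2, rem=3, quantum used, demote→Q1. Q0=[P4,P5] Q1=[P1,P2,P3] Q2=[]
t=6-8: P4@Q0 runs 2, rem=10, quantum used, demote→Q1. Q0=[P5] Q1=[P1,P2,P3,P4] Q2=[]
t=8-10: P5@Q0 runs 2, rem=7, I/O yield, promote→Q0. Q0=[P5] Q1=[P1,P2,P3,P4] Q2=[]
t=10-12: P5@Q0 runs 2, rem=5, I/O yield, promote→Q0. Q0=[P5] Q1=[P1,P2,P3,P4] Q2=[]
t=12-14: P5@Q0 runs 2, rem=3, I/O yield, promote→Q0. Q0=[P5] Q1=[P1,P2,P3,P4] Q2=[]
t=14-16: P5@Q0 runs 2, rem=1, I/O yield, promote→Q0. Q0=[P5] Q1=[P1,P2,P3,P4] Q2=[]
t=16-17: P5@Q0 runs 1, rem=0, completes. Q0=[] Q1=[P1,P2,P3,P4] Q2=[]
t=17-22: P1@Q1 runs 5, rem=3, quantum used, demote→Q2. Q0=[] Q1=[P2,P3,P4] Q2=[P1]
t=22-27: P2@Q1 runs 5, rem=4, quantum used, demote→Q2. Q0=[] Q1=[P3,P4] Q2=[P1,P2]
t=27-30: P3@Q1 runs 3, rem=0, completes. Q0=[] Q1=[P4] Q2=[P1,P2]
t=30-35: P4@Q1 runs 5, rem=5, quantum used, demote→Q2. Q0=[] Q1=[] Q2=[P1,P2,P4]
t=35-38: P1@Q2 runs 3, rem=0, completes. Q0=[] Q1=[] Q2=[P2,P4]
t=38-42: P2@Q2 runs 4, rem=0, completes. Q0=[] Q1=[] Q2=[P4]
t=42-47: P4@Q2 runs 5, rem=0, completes. Q0=[] Q1=[] Q2=[]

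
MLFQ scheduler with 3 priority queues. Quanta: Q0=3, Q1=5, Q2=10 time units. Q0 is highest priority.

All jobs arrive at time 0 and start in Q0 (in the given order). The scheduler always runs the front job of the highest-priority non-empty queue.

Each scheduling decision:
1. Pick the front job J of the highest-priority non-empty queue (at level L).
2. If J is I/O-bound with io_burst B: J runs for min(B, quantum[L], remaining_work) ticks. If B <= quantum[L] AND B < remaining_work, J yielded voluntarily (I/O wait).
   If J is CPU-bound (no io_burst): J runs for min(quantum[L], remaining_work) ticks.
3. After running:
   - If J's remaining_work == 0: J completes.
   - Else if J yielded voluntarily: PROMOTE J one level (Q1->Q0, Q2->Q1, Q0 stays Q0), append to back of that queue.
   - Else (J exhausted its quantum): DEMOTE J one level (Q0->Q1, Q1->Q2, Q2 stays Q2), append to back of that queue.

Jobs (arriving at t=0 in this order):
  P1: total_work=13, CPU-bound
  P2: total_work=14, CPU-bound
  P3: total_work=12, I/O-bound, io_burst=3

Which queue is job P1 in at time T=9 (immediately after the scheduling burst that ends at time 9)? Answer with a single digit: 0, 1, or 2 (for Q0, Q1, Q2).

Answer: 1

Derivation:
t=0-3: P1@Q0 runs 3, rem=10, quantum used, demote→Q1. Q0=[P2,P3] Q1=[P1] Q2=[]
t=3-6: P2@Q0 runs 3, rem=11, quantum used, demote→Q1. Q0=[P3] Q1=[P1,P2] Q2=[]
t=6-9: P3@Q0 runs 3, rem=9, I/O yield, promote→Q0. Q0=[P3] Q1=[P1,P2] Q2=[]
t=9-12: P3@Q0 runs 3, rem=6, I/O yield, promote→Q0. Q0=[P3] Q1=[P1,P2] Q2=[]
t=12-15: P3@Q0 runs 3, rem=3, I/O yield, promote→Q0. Q0=[P3] Q1=[P1,P2] Q2=[]
t=15-18: P3@Q0 runs 3, rem=0, completes. Q0=[] Q1=[P1,P2] Q2=[]
t=18-23: P1@Q1 runs 5, rem=5, quantum used, demote→Q2. Q0=[] Q1=[P2] Q2=[P1]
t=23-28: P2@Q1 runs 5, rem=6, quantum used, demote→Q2. Q0=[] Q1=[] Q2=[P1,P2]
t=28-33: P1@Q2 runs 5, rem=0, completes. Q0=[] Q1=[] Q2=[P2]
t=33-39: P2@Q2 runs 6, rem=0, completes. Q0=[] Q1=[] Q2=[]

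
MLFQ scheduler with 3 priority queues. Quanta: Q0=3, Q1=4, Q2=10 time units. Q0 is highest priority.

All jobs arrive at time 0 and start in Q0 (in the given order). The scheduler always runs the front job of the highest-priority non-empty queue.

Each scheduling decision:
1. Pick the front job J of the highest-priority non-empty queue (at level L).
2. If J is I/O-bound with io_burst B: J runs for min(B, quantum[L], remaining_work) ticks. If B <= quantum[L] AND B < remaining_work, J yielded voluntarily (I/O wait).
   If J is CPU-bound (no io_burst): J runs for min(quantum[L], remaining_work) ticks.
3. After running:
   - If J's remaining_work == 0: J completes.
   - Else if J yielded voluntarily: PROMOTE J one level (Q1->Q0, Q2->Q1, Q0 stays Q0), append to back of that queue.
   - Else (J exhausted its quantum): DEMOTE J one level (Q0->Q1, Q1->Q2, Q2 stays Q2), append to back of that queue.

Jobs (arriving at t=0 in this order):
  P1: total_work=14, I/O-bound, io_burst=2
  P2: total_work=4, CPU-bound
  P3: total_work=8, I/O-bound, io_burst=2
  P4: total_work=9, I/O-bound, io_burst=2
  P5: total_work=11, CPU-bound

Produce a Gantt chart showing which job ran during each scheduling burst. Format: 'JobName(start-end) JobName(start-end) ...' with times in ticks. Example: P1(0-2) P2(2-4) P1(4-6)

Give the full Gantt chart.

t=0-2: P1@Q0 runs 2, rem=12, I/O yield, promote→Q0. Q0=[P2,P3,P4,P5,P1] Q1=[] Q2=[]
t=2-5: P2@Q0 runs 3, rem=1, quantum used, demote→Q1. Q0=[P3,P4,P5,P1] Q1=[P2] Q2=[]
t=5-7: P3@Q0 runs 2, rem=6, I/O yield, promote→Q0. Q0=[P4,P5,P1,P3] Q1=[P2] Q2=[]
t=7-9: P4@Q0 runs 2, rem=7, I/O yield, promote→Q0. Q0=[P5,P1,P3,P4] Q1=[P2] Q2=[]
t=9-12: P5@Q0 runs 3, rem=8, quantum used, demote→Q1. Q0=[P1,P3,P4] Q1=[P2,P5] Q2=[]
t=12-14: P1@Q0 runs 2, rem=10, I/O yield, promote→Q0. Q0=[P3,P4,P1] Q1=[P2,P5] Q2=[]
t=14-16: P3@Q0 runs 2, rem=4, I/O yield, promote→Q0. Q0=[P4,P1,P3] Q1=[P2,P5] Q2=[]
t=16-18: P4@Q0 runs 2, rem=5, I/O yield, promote→Q0. Q0=[P1,P3,P4] Q1=[P2,P5] Q2=[]
t=18-20: P1@Q0 runs 2, rem=8, I/O yield, promote→Q0. Q0=[P3,P4,P1] Q1=[P2,P5] Q2=[]
t=20-22: P3@Q0 runs 2, rem=2, I/O yield, promote→Q0. Q0=[P4,P1,P3] Q1=[P2,P5] Q2=[]
t=22-24: P4@Q0 runs 2, rem=3, I/O yield, promote→Q0. Q0=[P1,P3,P4] Q1=[P2,P5] Q2=[]
t=24-26: P1@Q0 runs 2, rem=6, I/O yield, promote→Q0. Q0=[P3,P4,P1] Q1=[P2,P5] Q2=[]
t=26-28: P3@Q0 runs 2, rem=0, completes. Q0=[P4,P1] Q1=[P2,P5] Q2=[]
t=28-30: P4@Q0 runs 2, rem=1, I/O yield, promote→Q0. Q0=[P1,P4] Q1=[P2,P5] Q2=[]
t=30-32: P1@Q0 runs 2, rem=4, I/O yield, promote→Q0. Q0=[P4,P1] Q1=[P2,P5] Q2=[]
t=32-33: P4@Q0 runs 1, rem=0, completes. Q0=[P1] Q1=[P2,P5] Q2=[]
t=33-35: P1@Q0 runs 2, rem=2, I/O yield, promote→Q0. Q0=[P1] Q1=[P2,P5] Q2=[]
t=35-37: P1@Q0 runs 2, rem=0, completes. Q0=[] Q1=[P2,P5] Q2=[]
t=37-38: P2@Q1 runs 1, rem=0, completes. Q0=[] Q1=[P5] Q2=[]
t=38-42: P5@Q1 runs 4, rem=4, quantum used, demote→Q2. Q0=[] Q1=[] Q2=[P5]
t=42-46: P5@Q2 runs 4, rem=0, completes. Q0=[] Q1=[] Q2=[]

Answer: P1(0-2) P2(2-5) P3(5-7) P4(7-9) P5(9-12) P1(12-14) P3(14-16) P4(16-18) P1(18-20) P3(20-22) P4(22-24) P1(24-26) P3(26-28) P4(28-30) P1(30-32) P4(32-33) P1(33-35) P1(35-37) P2(37-38) P5(38-42) P5(42-46)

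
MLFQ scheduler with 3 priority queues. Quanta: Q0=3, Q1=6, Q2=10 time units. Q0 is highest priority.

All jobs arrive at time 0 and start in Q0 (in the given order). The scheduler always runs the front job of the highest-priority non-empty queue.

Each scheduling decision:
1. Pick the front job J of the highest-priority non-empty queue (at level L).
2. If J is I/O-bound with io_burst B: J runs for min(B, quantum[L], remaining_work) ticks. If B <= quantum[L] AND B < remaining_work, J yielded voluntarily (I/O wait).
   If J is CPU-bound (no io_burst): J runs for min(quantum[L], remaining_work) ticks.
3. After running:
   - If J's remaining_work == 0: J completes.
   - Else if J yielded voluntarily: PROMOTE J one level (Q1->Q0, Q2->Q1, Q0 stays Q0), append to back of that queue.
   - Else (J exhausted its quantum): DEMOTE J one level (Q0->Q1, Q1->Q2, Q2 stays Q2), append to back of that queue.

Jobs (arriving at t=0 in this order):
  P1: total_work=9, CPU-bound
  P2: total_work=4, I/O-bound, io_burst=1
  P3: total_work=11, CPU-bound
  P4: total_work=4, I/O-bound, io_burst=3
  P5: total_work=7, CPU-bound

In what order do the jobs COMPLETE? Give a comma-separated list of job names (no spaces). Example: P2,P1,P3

t=0-3: P1@Q0 runs 3, rem=6, quantum used, demote→Q1. Q0=[P2,P3,P4,P5] Q1=[P1] Q2=[]
t=3-4: P2@Q0 runs 1, rem=3, I/O yield, promote→Q0. Q0=[P3,P4,P5,P2] Q1=[P1] Q2=[]
t=4-7: P3@Q0 runs 3, rem=8, quantum used, demote→Q1. Q0=[P4,P5,P2] Q1=[P1,P3] Q2=[]
t=7-10: P4@Q0 runs 3, rem=1, I/O yield, promote→Q0. Q0=[P5,P2,P4] Q1=[P1,P3] Q2=[]
t=10-13: P5@Q0 runs 3, rem=4, quantum used, demote→Q1. Q0=[P2,P4] Q1=[P1,P3,P5] Q2=[]
t=13-14: P2@Q0 runs 1, rem=2, I/O yield, promote→Q0. Q0=[P4,P2] Q1=[P1,P3,P5] Q2=[]
t=14-15: P4@Q0 runs 1, rem=0, completes. Q0=[P2] Q1=[P1,P3,P5] Q2=[]
t=15-16: P2@Q0 runs 1, rem=1, I/O yield, promote→Q0. Q0=[P2] Q1=[P1,P3,P5] Q2=[]
t=16-17: P2@Q0 runs 1, rem=0, completes. Q0=[] Q1=[P1,P3,P5] Q2=[]
t=17-23: P1@Q1 runs 6, rem=0, completes. Q0=[] Q1=[P3,P5] Q2=[]
t=23-29: P3@Q1 runs 6, rem=2, quantum used, demote→Q2. Q0=[] Q1=[P5] Q2=[P3]
t=29-33: P5@Q1 runs 4, rem=0, completes. Q0=[] Q1=[] Q2=[P3]
t=33-35: P3@Q2 runs 2, rem=0, completes. Q0=[] Q1=[] Q2=[]

Answer: P4,P2,P1,P5,P3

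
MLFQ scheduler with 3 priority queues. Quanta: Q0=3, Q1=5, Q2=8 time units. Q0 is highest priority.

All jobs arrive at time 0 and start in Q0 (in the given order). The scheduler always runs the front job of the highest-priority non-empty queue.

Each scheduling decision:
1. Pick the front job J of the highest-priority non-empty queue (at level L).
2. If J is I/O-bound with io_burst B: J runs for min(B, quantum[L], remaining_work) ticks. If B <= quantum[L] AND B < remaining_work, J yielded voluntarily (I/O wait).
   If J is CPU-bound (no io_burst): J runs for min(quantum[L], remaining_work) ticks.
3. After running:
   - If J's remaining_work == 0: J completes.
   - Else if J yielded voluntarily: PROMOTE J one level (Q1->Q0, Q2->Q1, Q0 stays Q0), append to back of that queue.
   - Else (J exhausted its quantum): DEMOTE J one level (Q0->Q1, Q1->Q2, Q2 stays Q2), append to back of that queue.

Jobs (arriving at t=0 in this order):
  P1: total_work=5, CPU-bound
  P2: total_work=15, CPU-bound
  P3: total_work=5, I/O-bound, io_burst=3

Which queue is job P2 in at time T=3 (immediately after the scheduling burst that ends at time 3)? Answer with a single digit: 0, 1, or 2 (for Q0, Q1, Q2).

t=0-3: P1@Q0 runs 3, rem=2, quantum used, demote→Q1. Q0=[P2,P3] Q1=[P1] Q2=[]
t=3-6: P2@Q0 runs 3, rem=12, quantum used, demote→Q1. Q0=[P3] Q1=[P1,P2] Q2=[]
t=6-9: P3@Q0 runs 3, rem=2, I/O yield, promote→Q0. Q0=[P3] Q1=[P1,P2] Q2=[]
t=9-11: P3@Q0 runs 2, rem=0, completes. Q0=[] Q1=[P1,P2] Q2=[]
t=11-13: P1@Q1 runs 2, rem=0, completes. Q0=[] Q1=[P2] Q2=[]
t=13-18: P2@Q1 runs 5, rem=7, quantum used, demote→Q2. Q0=[] Q1=[] Q2=[P2]
t=18-25: P2@Q2 runs 7, rem=0, completes. Q0=[] Q1=[] Q2=[]

Answer: 0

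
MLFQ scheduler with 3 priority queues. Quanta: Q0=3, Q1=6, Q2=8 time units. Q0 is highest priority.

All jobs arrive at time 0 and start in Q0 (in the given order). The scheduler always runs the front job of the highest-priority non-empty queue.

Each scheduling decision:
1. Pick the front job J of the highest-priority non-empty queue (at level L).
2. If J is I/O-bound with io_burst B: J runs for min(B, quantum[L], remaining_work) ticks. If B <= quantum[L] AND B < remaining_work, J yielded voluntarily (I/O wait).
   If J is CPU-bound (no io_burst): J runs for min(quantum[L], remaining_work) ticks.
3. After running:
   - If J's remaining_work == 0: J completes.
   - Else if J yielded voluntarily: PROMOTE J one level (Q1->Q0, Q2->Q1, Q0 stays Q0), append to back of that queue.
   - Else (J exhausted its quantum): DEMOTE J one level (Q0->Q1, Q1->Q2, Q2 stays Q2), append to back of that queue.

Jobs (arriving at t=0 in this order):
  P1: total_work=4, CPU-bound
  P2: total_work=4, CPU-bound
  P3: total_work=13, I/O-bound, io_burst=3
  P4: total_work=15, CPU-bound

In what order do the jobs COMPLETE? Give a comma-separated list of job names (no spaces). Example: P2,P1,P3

Answer: P3,P1,P2,P4

Derivation:
t=0-3: P1@Q0 runs 3, rem=1, quantum used, demote→Q1. Q0=[P2,P3,P4] Q1=[P1] Q2=[]
t=3-6: P2@Q0 runs 3, rem=1, quantum used, demote→Q1. Q0=[P3,P4] Q1=[P1,P2] Q2=[]
t=6-9: P3@Q0 runs 3, rem=10, I/O yield, promote→Q0. Q0=[P4,P3] Q1=[P1,P2] Q2=[]
t=9-12: P4@Q0 runs 3, rem=12, quantum used, demote→Q1. Q0=[P3] Q1=[P1,P2,P4] Q2=[]
t=12-15: P3@Q0 runs 3, rem=7, I/O yield, promote→Q0. Q0=[P3] Q1=[P1,P2,P4] Q2=[]
t=15-18: P3@Q0 runs 3, rem=4, I/O yield, promote→Q0. Q0=[P3] Q1=[P1,P2,P4] Q2=[]
t=18-21: P3@Q0 runs 3, rem=1, I/O yield, promote→Q0. Q0=[P3] Q1=[P1,P2,P4] Q2=[]
t=21-22: P3@Q0 runs 1, rem=0, completes. Q0=[] Q1=[P1,P2,P4] Q2=[]
t=22-23: P1@Q1 runs 1, rem=0, completes. Q0=[] Q1=[P2,P4] Q2=[]
t=23-24: P2@Q1 runs 1, rem=0, completes. Q0=[] Q1=[P4] Q2=[]
t=24-30: P4@Q1 runs 6, rem=6, quantum used, demote→Q2. Q0=[] Q1=[] Q2=[P4]
t=30-36: P4@Q2 runs 6, rem=0, completes. Q0=[] Q1=[] Q2=[]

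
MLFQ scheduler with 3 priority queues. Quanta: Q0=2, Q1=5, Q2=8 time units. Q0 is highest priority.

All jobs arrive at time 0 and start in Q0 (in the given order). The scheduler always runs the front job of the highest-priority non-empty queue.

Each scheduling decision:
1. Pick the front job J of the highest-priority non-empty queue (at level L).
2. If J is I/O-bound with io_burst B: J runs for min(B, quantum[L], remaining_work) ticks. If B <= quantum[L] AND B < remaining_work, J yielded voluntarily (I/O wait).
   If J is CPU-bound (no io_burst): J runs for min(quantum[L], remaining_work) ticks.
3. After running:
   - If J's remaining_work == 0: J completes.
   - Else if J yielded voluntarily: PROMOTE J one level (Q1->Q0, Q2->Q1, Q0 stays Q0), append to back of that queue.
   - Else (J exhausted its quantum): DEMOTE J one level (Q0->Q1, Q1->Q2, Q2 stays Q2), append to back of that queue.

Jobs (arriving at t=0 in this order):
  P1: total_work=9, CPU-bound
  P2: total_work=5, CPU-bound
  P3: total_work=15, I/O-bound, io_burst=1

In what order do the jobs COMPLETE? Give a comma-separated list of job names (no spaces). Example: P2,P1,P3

Answer: P3,P2,P1

Derivation:
t=0-2: P1@Q0 runs 2, rem=7, quantum used, demote→Q1. Q0=[P2,P3] Q1=[P1] Q2=[]
t=2-4: P2@Q0 runs 2, rem=3, quantum used, demote→Q1. Q0=[P3] Q1=[P1,P2] Q2=[]
t=4-5: P3@Q0 runs 1, rem=14, I/O yield, promote→Q0. Q0=[P3] Q1=[P1,P2] Q2=[]
t=5-6: P3@Q0 runs 1, rem=13, I/O yield, promote→Q0. Q0=[P3] Q1=[P1,P2] Q2=[]
t=6-7: P3@Q0 runs 1, rem=12, I/O yield, promote→Q0. Q0=[P3] Q1=[P1,P2] Q2=[]
t=7-8: P3@Q0 runs 1, rem=11, I/O yield, promote→Q0. Q0=[P3] Q1=[P1,P2] Q2=[]
t=8-9: P3@Q0 runs 1, rem=10, I/O yield, promote→Q0. Q0=[P3] Q1=[P1,P2] Q2=[]
t=9-10: P3@Q0 runs 1, rem=9, I/O yield, promote→Q0. Q0=[P3] Q1=[P1,P2] Q2=[]
t=10-11: P3@Q0 runs 1, rem=8, I/O yield, promote→Q0. Q0=[P3] Q1=[P1,P2] Q2=[]
t=11-12: P3@Q0 runs 1, rem=7, I/O yield, promote→Q0. Q0=[P3] Q1=[P1,P2] Q2=[]
t=12-13: P3@Q0 runs 1, rem=6, I/O yield, promote→Q0. Q0=[P3] Q1=[P1,P2] Q2=[]
t=13-14: P3@Q0 runs 1, rem=5, I/O yield, promote→Q0. Q0=[P3] Q1=[P1,P2] Q2=[]
t=14-15: P3@Q0 runs 1, rem=4, I/O yield, promote→Q0. Q0=[P3] Q1=[P1,P2] Q2=[]
t=15-16: P3@Q0 runs 1, rem=3, I/O yield, promote→Q0. Q0=[P3] Q1=[P1,P2] Q2=[]
t=16-17: P3@Q0 runs 1, rem=2, I/O yield, promote→Q0. Q0=[P3] Q1=[P1,P2] Q2=[]
t=17-18: P3@Q0 runs 1, rem=1, I/O yield, promote→Q0. Q0=[P3] Q1=[P1,P2] Q2=[]
t=18-19: P3@Q0 runs 1, rem=0, completes. Q0=[] Q1=[P1,P2] Q2=[]
t=19-24: P1@Q1 runs 5, rem=2, quantum used, demote→Q2. Q0=[] Q1=[P2] Q2=[P1]
t=24-27: P2@Q1 runs 3, rem=0, completes. Q0=[] Q1=[] Q2=[P1]
t=27-29: P1@Q2 runs 2, rem=0, completes. Q0=[] Q1=[] Q2=[]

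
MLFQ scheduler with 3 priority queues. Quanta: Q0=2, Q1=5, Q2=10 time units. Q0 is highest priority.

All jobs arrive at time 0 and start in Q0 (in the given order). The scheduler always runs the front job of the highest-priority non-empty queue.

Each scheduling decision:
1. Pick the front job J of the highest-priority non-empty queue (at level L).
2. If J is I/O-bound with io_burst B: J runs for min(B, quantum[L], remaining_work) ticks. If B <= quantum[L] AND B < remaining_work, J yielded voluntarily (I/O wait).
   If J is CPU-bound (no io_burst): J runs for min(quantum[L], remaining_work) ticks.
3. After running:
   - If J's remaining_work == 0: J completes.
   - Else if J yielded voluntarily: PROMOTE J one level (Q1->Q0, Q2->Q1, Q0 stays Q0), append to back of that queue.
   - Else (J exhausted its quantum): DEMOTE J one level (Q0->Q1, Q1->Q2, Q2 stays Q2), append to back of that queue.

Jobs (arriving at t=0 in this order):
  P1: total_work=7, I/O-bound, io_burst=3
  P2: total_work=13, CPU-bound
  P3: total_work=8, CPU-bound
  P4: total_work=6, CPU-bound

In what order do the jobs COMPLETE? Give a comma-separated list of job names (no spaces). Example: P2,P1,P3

t=0-2: P1@Q0 runs 2, rem=5, quantum used, demote→Q1. Q0=[P2,P3,P4] Q1=[P1] Q2=[]
t=2-4: P2@Q0 runs 2, rem=11, quantum used, demote→Q1. Q0=[P3,P4] Q1=[P1,P2] Q2=[]
t=4-6: P3@Q0 runs 2, rem=6, quantum used, demote→Q1. Q0=[P4] Q1=[P1,P2,P3] Q2=[]
t=6-8: P4@Q0 runs 2, rem=4, quantum used, demote→Q1. Q0=[] Q1=[P1,P2,P3,P4] Q2=[]
t=8-11: P1@Q1 runs 3, rem=2, I/O yield, promote→Q0. Q0=[P1] Q1=[P2,P3,P4] Q2=[]
t=11-13: P1@Q0 runs 2, rem=0, completes. Q0=[] Q1=[P2,P3,P4] Q2=[]
t=13-18: P2@Q1 runs 5, rem=6, quantum used, demote→Q2. Q0=[] Q1=[P3,P4] Q2=[P2]
t=18-23: P3@Q1 runs 5, rem=1, quantum used, demote→Q2. Q0=[] Q1=[P4] Q2=[P2,P3]
t=23-27: P4@Q1 runs 4, rem=0, completes. Q0=[] Q1=[] Q2=[P2,P3]
t=27-33: P2@Q2 runs 6, rem=0, completes. Q0=[] Q1=[] Q2=[P3]
t=33-34: P3@Q2 runs 1, rem=0, completes. Q0=[] Q1=[] Q2=[]

Answer: P1,P4,P2,P3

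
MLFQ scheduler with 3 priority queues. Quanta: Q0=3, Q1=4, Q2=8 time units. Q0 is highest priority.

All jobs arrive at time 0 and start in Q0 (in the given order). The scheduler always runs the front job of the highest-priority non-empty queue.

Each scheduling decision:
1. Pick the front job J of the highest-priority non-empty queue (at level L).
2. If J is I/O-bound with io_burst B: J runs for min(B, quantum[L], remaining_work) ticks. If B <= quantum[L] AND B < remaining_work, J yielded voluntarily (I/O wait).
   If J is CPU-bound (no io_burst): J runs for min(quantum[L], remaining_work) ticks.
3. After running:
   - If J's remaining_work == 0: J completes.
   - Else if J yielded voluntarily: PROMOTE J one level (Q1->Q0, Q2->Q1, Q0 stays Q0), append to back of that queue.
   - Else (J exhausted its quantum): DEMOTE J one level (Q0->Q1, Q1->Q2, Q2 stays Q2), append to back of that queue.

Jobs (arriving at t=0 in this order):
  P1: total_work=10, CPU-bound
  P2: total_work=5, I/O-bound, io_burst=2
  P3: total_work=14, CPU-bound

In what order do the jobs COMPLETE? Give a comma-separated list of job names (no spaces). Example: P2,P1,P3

Answer: P2,P1,P3

Derivation:
t=0-3: P1@Q0 runs 3, rem=7, quantum used, demote→Q1. Q0=[P2,P3] Q1=[P1] Q2=[]
t=3-5: P2@Q0 runs 2, rem=3, I/O yield, promote→Q0. Q0=[P3,P2] Q1=[P1] Q2=[]
t=5-8: P3@Q0 runs 3, rem=11, quantum used, demote→Q1. Q0=[P2] Q1=[P1,P3] Q2=[]
t=8-10: P2@Q0 runs 2, rem=1, I/O yield, promote→Q0. Q0=[P2] Q1=[P1,P3] Q2=[]
t=10-11: P2@Q0 runs 1, rem=0, completes. Q0=[] Q1=[P1,P3] Q2=[]
t=11-15: P1@Q1 runs 4, rem=3, quantum used, demote→Q2. Q0=[] Q1=[P3] Q2=[P1]
t=15-19: P3@Q1 runs 4, rem=7, quantum used, demote→Q2. Q0=[] Q1=[] Q2=[P1,P3]
t=19-22: P1@Q2 runs 3, rem=0, completes. Q0=[] Q1=[] Q2=[P3]
t=22-29: P3@Q2 runs 7, rem=0, completes. Q0=[] Q1=[] Q2=[]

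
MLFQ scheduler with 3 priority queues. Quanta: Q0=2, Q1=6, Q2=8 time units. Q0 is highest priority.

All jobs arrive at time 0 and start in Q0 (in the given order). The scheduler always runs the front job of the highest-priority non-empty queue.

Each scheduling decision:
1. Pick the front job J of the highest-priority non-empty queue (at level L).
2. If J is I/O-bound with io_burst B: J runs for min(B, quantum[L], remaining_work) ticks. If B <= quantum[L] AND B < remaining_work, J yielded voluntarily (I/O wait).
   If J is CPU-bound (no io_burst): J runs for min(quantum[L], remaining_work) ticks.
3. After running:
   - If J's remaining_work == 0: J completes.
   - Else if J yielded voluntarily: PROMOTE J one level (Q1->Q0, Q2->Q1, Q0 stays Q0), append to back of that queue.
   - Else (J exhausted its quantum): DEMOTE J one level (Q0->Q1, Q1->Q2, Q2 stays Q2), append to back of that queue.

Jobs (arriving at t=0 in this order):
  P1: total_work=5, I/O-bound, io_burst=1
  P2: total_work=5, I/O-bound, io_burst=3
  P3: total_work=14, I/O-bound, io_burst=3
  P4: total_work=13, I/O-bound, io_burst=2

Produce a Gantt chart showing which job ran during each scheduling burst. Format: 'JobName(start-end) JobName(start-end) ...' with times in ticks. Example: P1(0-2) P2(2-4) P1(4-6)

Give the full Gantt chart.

Answer: P1(0-1) P2(1-3) P3(3-5) P4(5-7) P1(7-8) P4(8-10) P1(10-11) P4(11-13) P1(13-14) P4(14-16) P1(16-17) P4(17-19) P4(19-21) P4(21-22) P2(22-25) P3(25-28) P3(28-30) P3(30-33) P3(33-35) P3(35-37)

Derivation:
t=0-1: P1@Q0 runs 1, rem=4, I/O yield, promote→Q0. Q0=[P2,P3,P4,P1] Q1=[] Q2=[]
t=1-3: P2@Q0 runs 2, rem=3, quantum used, demote→Q1. Q0=[P3,P4,P1] Q1=[P2] Q2=[]
t=3-5: P3@Q0 runs 2, rem=12, quantum used, demote→Q1. Q0=[P4,P1] Q1=[P2,P3] Q2=[]
t=5-7: P4@Q0 runs 2, rem=11, I/O yield, promote→Q0. Q0=[P1,P4] Q1=[P2,P3] Q2=[]
t=7-8: P1@Q0 runs 1, rem=3, I/O yield, promote→Q0. Q0=[P4,P1] Q1=[P2,P3] Q2=[]
t=8-10: P4@Q0 runs 2, rem=9, I/O yield, promote→Q0. Q0=[P1,P4] Q1=[P2,P3] Q2=[]
t=10-11: P1@Q0 runs 1, rem=2, I/O yield, promote→Q0. Q0=[P4,P1] Q1=[P2,P3] Q2=[]
t=11-13: P4@Q0 runs 2, rem=7, I/O yield, promote→Q0. Q0=[P1,P4] Q1=[P2,P3] Q2=[]
t=13-14: P1@Q0 runs 1, rem=1, I/O yield, promote→Q0. Q0=[P4,P1] Q1=[P2,P3] Q2=[]
t=14-16: P4@Q0 runs 2, rem=5, I/O yield, promote→Q0. Q0=[P1,P4] Q1=[P2,P3] Q2=[]
t=16-17: P1@Q0 runs 1, rem=0, completes. Q0=[P4] Q1=[P2,P3] Q2=[]
t=17-19: P4@Q0 runs 2, rem=3, I/O yield, promote→Q0. Q0=[P4] Q1=[P2,P3] Q2=[]
t=19-21: P4@Q0 runs 2, rem=1, I/O yield, promote→Q0. Q0=[P4] Q1=[P2,P3] Q2=[]
t=21-22: P4@Q0 runs 1, rem=0, completes. Q0=[] Q1=[P2,P3] Q2=[]
t=22-25: P2@Q1 runs 3, rem=0, completes. Q0=[] Q1=[P3] Q2=[]
t=25-28: P3@Q1 runs 3, rem=9, I/O yield, promote→Q0. Q0=[P3] Q1=[] Q2=[]
t=28-30: P3@Q0 runs 2, rem=7, quantum used, demote→Q1. Q0=[] Q1=[P3] Q2=[]
t=30-33: P3@Q1 runs 3, rem=4, I/O yield, promote→Q0. Q0=[P3] Q1=[] Q2=[]
t=33-35: P3@Q0 runs 2, rem=2, quantum used, demote→Q1. Q0=[] Q1=[P3] Q2=[]
t=35-37: P3@Q1 runs 2, rem=0, completes. Q0=[] Q1=[] Q2=[]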